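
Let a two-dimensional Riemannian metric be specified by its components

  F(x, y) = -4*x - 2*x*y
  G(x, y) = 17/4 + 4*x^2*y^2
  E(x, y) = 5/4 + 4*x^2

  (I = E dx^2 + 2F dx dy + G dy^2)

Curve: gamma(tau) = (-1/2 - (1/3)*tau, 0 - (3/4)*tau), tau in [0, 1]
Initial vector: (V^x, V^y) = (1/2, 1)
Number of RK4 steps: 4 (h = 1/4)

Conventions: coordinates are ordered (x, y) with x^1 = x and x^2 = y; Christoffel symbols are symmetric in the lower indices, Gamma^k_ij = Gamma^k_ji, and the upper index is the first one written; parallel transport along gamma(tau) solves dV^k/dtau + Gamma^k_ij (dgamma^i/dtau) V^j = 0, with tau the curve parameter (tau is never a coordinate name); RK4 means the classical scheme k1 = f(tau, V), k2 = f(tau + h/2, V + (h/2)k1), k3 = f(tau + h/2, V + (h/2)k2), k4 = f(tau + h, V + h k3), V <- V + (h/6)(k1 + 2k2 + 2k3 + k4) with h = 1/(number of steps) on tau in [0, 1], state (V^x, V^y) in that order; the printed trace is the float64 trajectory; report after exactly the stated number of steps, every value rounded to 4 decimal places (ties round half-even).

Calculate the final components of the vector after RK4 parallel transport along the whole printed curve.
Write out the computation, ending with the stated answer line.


gamma'(tau) = (-1/3, -3/4); f(tau, V)^k = -Gamma^k_ij(gamma(tau)) gamma'^i(tau) V^j; h = 1/4; intermediate values shown to 6 dp
curve data and Christoffel symbols at the stage parameters:
  tau = 0.000000: gamma = (-0.500000, 0.000000), gamma' = (-0.333333, -0.750000); Gamma_xxx = -0.089888, Gamma_xxy = 0.000000, Gamma_xyy = 0.764045, Gamma_yxx = -0.898876, Gamma_yxy = 0.000000, Gamma_yyy = -0.359551
  tau = 0.125000: gamma = (-0.541667, -0.093750), gamma' = (-0.333333, -0.750000); Gamma_xxx = -0.223980, Gamma_xxy = 0.006489, Gamma_xyy = 0.812397, Gamma_yxx = -0.786317, Gamma_yxy = -0.007615, Gamma_yyy = -0.419619
  tau = 0.250000: gamma = (-0.583333, -0.187500), gamma' = (-0.333333, -0.750000); Gamma_xxx = -0.350031, Gamma_xxy = 0.025695, Gamma_xyy = 0.874927, Gamma_yxx = -0.671226, Gamma_yxy = -0.031729, Gamma_yyy = -0.489853
  tau = 0.375000: gamma = (-0.625000, -0.281250), gamma' = (-0.333333, -0.750000); Gamma_xxx = -0.461777, Gamma_xxy = 0.055285, Gamma_xyy = 0.946789, Gamma_yxx = -0.559128, Gamma_yxy = -0.072373, Gamma_yyy = -0.565569
  tau = 0.500000: gamma = (-0.666667, -0.375000), gamma' = (-0.333333, -0.750000); Gamma_xxx = -0.555210, Gamma_xxy = 0.090980, Gamma_xyy = 1.022551, Gamma_yxx = -0.454899, Gamma_yxy = -0.127138, Gamma_yyy = -0.640487
  tau = 0.625000: gamma = (-0.708333, -0.468750), gamma' = (-0.333333, -0.750000); Gamma_xxx = -0.628773, Gamma_xxy = 0.127737, Gamma_xyy = 1.097819, Gamma_yxx = -0.362082, Gamma_yxy = -0.191784, Gamma_yyy = -0.708215
  tau = 0.750000: gamma = (-0.750000, -0.562500), gamma' = (-0.333333, -0.750000); Gamma_xxx = -0.683049, Gamma_xxy = 0.160943, Gamma_xyy = 1.170204, Gamma_yxx = -0.282588, Gamma_yxy = -0.261240, Gamma_yyy = -0.763592
  tau = 0.875000: gamma = (-0.791667, -0.656250), gamma' = (-0.333333, -0.750000); Gamma_xxx = -0.720117, Gamma_xxy = 0.187240, Gamma_xyy = 1.239462, Gamma_yxx = -0.216783, Gamma_yxy = -0.330630, Gamma_yyy = -0.803480
  tau = 1.000000: gamma = (-0.833333, -0.750000), gamma' = (-0.333333, -0.750000); Gamma_xxx = -0.742831, Gamma_xxy = 0.204825, Gamma_xyy = 1.307010, Gamma_yxx = -0.163860, Gamma_yxy = -0.395995, Gamma_yyy = -0.826885
step 0: V^x = 0.5000, V^y = 1.0000
step 1: k1 = (0.558052, -0.419476), k2 = (0.539634, -0.453208), k3 = (0.537216, -0.451254), k4 = (0.527982, -0.492341); V <- V + (h/6)(k1 + 2k2 + 2k3 + k4): V^x = 0.6350, V^y = 0.8866
step 2: k1 = (0.527549, -0.492303), k2 = (0.522272, -0.538576), k3 = (0.518132, -0.535824), k4 = (0.510743, -0.582286); V <- V + (h/6)(k1 + 2k2 + 2k3 + k4): V^x = 0.7650, V^y = 0.7523
step 3: k1 = (0.510412, -0.582209), k2 = (0.494151, -0.623626), k3 = (0.489899, -0.620007), k4 = (0.461357, -0.651566); V <- V + (h/6)(k1 + 2k2 + 2k3 + k4): V^x = 0.8874, V^y = 0.5973
step 4: k1 = (0.461316, -0.651544), k2 = (0.417578, -0.670358), k3 = (0.415790, -0.666931), k4 = (0.358265, -0.672434); V <- V + (h/6)(k1 + 2k2 + 2k3 + k4): V^x = 0.9910, V^y = 0.4307

Answer: V^x = 0.9910, V^y = 0.4307


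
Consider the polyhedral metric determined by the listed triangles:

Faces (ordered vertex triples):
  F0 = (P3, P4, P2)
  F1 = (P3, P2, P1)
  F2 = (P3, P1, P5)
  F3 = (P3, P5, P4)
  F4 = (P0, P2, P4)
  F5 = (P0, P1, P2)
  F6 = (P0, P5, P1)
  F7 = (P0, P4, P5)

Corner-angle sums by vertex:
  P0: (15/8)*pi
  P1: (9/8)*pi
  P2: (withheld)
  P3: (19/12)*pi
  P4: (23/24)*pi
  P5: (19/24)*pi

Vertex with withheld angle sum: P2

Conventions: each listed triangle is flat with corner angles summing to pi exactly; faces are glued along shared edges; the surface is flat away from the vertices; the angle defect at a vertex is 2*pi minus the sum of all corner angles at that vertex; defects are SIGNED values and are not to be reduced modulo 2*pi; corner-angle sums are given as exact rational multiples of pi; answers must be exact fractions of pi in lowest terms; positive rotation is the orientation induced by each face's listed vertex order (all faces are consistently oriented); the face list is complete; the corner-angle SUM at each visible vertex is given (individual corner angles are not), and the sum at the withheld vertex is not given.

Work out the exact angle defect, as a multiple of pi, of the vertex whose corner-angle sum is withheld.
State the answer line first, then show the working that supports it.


Answer: defect(P2) = pi/3

V = 6, E = 12, F = 8; chi = V - E + F = 2
Gauss-Bonnet: total defect = 2*pi*chi = 4*pi; visible defects sum to (11/3)*pi


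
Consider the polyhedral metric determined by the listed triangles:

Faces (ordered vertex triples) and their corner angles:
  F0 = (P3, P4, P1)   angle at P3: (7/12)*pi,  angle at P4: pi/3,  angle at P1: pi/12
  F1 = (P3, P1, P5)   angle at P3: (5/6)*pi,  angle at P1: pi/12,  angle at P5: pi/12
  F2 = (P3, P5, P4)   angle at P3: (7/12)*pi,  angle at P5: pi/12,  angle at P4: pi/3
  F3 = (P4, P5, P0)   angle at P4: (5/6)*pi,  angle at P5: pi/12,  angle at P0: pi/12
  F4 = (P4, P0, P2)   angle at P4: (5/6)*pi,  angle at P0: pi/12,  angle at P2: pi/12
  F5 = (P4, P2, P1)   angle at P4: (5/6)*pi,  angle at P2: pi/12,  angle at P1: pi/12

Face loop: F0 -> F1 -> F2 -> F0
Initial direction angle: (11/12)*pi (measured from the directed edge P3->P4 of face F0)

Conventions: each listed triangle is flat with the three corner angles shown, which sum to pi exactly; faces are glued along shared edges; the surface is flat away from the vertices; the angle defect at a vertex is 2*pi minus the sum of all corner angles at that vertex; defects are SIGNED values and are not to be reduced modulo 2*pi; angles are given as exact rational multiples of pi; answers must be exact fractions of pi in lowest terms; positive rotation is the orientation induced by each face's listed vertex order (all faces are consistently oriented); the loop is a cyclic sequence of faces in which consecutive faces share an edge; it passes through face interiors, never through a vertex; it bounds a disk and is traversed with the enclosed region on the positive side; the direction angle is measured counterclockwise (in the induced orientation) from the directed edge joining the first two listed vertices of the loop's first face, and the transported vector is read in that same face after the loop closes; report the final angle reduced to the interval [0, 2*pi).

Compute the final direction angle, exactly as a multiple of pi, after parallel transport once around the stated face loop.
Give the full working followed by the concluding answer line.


enclosed vertex P3: corner angles sum to 2*pi, defect = 2*pi - 2*pi = 0
final direction = starting direction + enclosed defect total, reduced mod 2*pi (induced orientation)
final angle = (11/12)*pi + 0 = (11/12)*pi (mod 2*pi)

Answer: final direction angle = (11/12)*pi


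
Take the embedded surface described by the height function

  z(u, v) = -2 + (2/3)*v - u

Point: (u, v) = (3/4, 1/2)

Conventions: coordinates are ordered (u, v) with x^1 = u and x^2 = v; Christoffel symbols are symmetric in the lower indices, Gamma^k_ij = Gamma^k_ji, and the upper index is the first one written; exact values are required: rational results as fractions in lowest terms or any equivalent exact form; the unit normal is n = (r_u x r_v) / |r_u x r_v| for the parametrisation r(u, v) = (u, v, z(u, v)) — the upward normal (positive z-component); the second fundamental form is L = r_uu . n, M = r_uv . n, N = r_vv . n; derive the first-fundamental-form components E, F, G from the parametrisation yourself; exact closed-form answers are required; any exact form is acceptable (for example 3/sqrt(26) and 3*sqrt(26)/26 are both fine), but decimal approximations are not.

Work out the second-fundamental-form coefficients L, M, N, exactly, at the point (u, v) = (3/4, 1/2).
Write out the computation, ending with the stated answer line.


z_u = -1, z_v = 2/3, z_uu = 0, z_uv = 0, z_vv = 0
E = 2, F = -2/3, G = 13/9; answer radicand W^2 = 22/9
unnormalised second-form numerators: l = 0, m = 0, n = 0; L = l/sqrt(22/9), and similarly M = m/sqrt(W^2), N = n/sqrt(W^2)

Answer: L = 0, M = 0, N = 0


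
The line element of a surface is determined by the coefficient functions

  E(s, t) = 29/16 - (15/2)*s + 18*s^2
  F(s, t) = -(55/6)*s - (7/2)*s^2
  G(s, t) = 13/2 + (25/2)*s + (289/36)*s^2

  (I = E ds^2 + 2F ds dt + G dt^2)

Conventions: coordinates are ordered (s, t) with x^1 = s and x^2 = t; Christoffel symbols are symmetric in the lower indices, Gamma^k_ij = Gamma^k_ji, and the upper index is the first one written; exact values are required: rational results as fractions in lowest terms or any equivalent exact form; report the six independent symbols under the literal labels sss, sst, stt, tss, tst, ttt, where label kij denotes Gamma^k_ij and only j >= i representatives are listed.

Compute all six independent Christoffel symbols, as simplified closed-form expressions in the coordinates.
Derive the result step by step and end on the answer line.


E = 29/16 - (15/2)*s + 18*s^2; F = -(55/6)*s - (7/2)*s^2; G = 13/2 + (25/2)*s + (289/36)*s^2
Gamma^k_ij = (1/2) g^{kl} (d_i g_jl + d_j g_il - d_l g_ij), with g^inv = (1/(EG-F^2)) [[G, -F], [-F, E]]
first partials: E_s = -15/2 + 36*s, E_t = 0, F_s = -55/6 - 7*s, F_t = 0, G_s = 25/2 + (289/18)*s, G_t = 0
D = EG - F^2 = 377/32 - (835/32)*s - (26627/576)*s^2 + (805/8)*s^3 + (529/4)*s^4
expanded: Gamma^s_ss = (G E_s - 2F F_s + F E_t)/(2D), Gamma^s_st = (G E_t - F G_s)/(2D), Gamma^s_tt = (2G F_t - G G_s - F G_t)/(2D), Gamma^t_ss = (2E F_s - E E_t - F E_s)/(2D), Gamma^t_st = (E G_s - F E_t)/(2D), Gamma^t_tt = (E G_t - 2F F_t + F G_s)/(2D); substitute and cancel common factors

Answer: Gamma_sss = (69120*s^3 + 56820*s^2 - 8008*s - 14040)/(76176*s^4 + 57960*s^3 - 26627*s^2 - 15030*s + 6786), Gamma_sst = (48552*s^3 + 164960*s^2 + 99000*s)/(228528*s^4 + 173880*s^3 - 79881*s^2 - 45090*s + 20358), Gamma_stt = (-334084*s^3 - 780300*s^2 - 675504*s - 210600)/(685584*s^4 + 521640*s^3 - 239643*s^2 - 135270*s + 61074), Gamma_tss = (-36288*s^3 + 22680*s^2 + 12492*s - 9570)/(76176*s^4 + 57960*s^3 - 26627*s^2 - 15030*s + 6786), Gamma_tst = (83232*s^3 + 30120*s^2 - 18619*s + 6525)/(76176*s^4 + 57960*s^3 - 26627*s^2 - 15030*s + 6786), Gamma_ttt = (-48552*s^3 - 164960*s^2 - 99000*s)/(228528*s^4 + 173880*s^3 - 79881*s^2 - 45090*s + 20358)


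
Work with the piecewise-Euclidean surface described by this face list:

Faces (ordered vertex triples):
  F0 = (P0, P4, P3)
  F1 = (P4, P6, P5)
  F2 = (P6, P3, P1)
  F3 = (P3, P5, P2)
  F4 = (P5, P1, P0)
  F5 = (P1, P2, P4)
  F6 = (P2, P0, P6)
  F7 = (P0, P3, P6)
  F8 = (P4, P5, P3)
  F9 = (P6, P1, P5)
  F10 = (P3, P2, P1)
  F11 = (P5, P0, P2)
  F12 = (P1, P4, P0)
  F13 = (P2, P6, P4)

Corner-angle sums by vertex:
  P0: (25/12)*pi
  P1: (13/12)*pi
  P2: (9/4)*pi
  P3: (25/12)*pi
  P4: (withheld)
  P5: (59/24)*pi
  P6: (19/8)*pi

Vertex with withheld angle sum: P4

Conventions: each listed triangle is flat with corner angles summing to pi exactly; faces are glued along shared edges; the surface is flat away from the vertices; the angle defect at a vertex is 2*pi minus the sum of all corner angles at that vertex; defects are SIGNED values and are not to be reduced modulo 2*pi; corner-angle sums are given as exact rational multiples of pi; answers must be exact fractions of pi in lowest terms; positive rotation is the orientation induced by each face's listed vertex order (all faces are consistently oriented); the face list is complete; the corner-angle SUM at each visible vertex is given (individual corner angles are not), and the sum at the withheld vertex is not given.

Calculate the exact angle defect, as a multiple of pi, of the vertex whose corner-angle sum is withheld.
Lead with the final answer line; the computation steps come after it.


Answer: defect(P4) = pi/3

V = 7, E = 21, F = 14; chi = V - E + F = 0
Gauss-Bonnet: total defect = 2*pi*chi = 0; visible defects sum to -pi/3


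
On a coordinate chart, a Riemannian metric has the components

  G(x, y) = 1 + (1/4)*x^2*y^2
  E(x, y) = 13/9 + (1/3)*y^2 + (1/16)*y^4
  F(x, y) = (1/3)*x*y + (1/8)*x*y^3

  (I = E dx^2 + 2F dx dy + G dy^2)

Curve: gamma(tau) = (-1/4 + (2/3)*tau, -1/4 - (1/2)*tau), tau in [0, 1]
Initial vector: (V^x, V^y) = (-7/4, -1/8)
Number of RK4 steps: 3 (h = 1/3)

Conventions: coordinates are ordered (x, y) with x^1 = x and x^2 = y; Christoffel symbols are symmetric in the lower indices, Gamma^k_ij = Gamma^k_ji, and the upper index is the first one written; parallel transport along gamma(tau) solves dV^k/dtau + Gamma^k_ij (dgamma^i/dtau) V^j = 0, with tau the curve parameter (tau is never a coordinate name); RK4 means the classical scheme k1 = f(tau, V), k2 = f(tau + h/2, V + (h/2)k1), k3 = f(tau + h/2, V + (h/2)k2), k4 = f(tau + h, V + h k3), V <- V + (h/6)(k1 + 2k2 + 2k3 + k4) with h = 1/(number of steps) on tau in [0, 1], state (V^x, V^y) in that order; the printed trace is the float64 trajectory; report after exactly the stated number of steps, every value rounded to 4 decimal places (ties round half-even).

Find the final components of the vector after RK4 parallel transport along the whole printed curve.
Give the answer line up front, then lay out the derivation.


Answer: V^x = -1.6598, V^y = -0.1305

gamma'(tau) = (2/3, -1/2); f(tau, V)^k = -Gamma^k_ij(gamma(tau)) gamma'^i(tau) V^j; h = 1/3; intermediate values shown to 6 dp
curve data and Christoffel symbols at the stage parameters:
  tau = 0.000000: gamma = (-0.250000, -0.250000), gamma' = (0.666667, -0.500000); Gamma_xxx = 0.000000, Gamma_xxy = -0.058157, Gamma_xyy = -0.058157, Gamma_yxx = 0.000000, Gamma_yxy = -0.002664, Gamma_yyy = -0.002664
  tau = 0.166667: gamma = (-0.138889, -0.333333), gamma' = (0.666667, -0.500000); Gamma_xxx = 0.000000, Gamma_xxy = -0.078056, Gamma_xyy = -0.032523, Gamma_yxx = 0.000000, Gamma_yxy = -0.002602, Gamma_yyy = -0.001084
  tau = 0.333333: gamma = (-0.027778, -0.416667), gamma' = (0.666667, -0.500000); Gamma_xxx = 0.000000, Gamma_xxy = -0.098343, Gamma_xyy = -0.006556, Gamma_yxx = 0.000000, Gamma_yxy = -0.000801, Gamma_yyy = -0.000053
  tau = 0.500000: gamma = (0.083333, -0.500000), gamma' = (0.666667, -0.500000); Gamma_xxx = 0.000000, Gamma_xxy = -0.118980, Gamma_xyy = 0.019830, Gamma_yxx = 0.000000, Gamma_yxy = 0.003399, Gamma_yyy = -0.000567
  tau = 0.666667: gamma = (0.194444, -0.583333), gamma' = (0.666667, -0.500000); Gamma_xxx = 0.000000, Gamma_xxy = -0.139803, Gamma_xyy = 0.046601, Gamma_yxx = 0.000000, Gamma_yxy = 0.010547, Gamma_yyy = -0.003516
  tau = 0.833333: gamma = (0.305556, -0.666667), gamma' = (0.666667, -0.500000); Gamma_xxx = 0.000000, Gamma_xxy = -0.160501, Gamma_xyy = 0.073563, Gamma_yxx = 0.000000, Gamma_yxy = 0.021018, Gamma_yyy = -0.009633
  tau = 1.000000: gamma = (0.416667, -0.750000), gamma' = (0.666667, -0.500000); Gamma_xxx = 0.000000, Gamma_xxy = -0.180615, Gamma_xyy = 0.100341, Gamma_yxx = 0.000000, Gamma_yxy = 0.034958, Gamma_yyy = -0.019421
step 0: V^x = -1.7500, V^y = -0.1250
step 1: k1 = (0.049675, 0.002275), k2 = (0.063518, 0.002117), k3 = (0.063427, 0.002114), k4 = (0.077269, 0.000630); V <- V + (h/6)(k1 + 2k2 + 2k3 + k4): V^x = -1.7288, V^y = -0.1244
step 2: k1 = (0.077264, 0.000630), k2 = (0.090994, -0.002600), k3 = (0.090810, -0.002595), k4 = (0.104143, -0.007857); V <- V + (h/6)(k1 + 2k2 + 2k3 + k4): V^x = -1.6986, V^y = -0.1253
step 3: k1 = (0.104129, -0.007856), k2 = (0.116707, -0.015283), k3 = (0.116361, -0.015238), k4 = (0.127642, -0.024705); V <- V + (h/6)(k1 + 2k2 + 2k3 + k4): V^x = -1.6598, V^y = -0.1305


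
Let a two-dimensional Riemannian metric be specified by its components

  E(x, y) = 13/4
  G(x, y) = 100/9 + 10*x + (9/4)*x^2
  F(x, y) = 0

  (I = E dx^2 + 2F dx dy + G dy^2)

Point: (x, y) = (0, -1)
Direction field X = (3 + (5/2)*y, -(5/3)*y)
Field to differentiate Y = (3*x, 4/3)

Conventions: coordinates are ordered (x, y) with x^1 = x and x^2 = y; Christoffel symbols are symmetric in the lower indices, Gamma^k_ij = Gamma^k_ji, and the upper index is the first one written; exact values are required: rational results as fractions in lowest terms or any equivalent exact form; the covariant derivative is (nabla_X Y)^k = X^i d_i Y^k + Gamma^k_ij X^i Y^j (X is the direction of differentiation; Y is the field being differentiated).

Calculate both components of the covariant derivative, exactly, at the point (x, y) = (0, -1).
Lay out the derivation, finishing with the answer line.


E = 13/4, F = 0, G = 100/9 at the point
E_x = 0, E_y = 0, F_x = 0, F_y = 0, G_x = 10, G_y = 0
EG - F^2 = 325/9;  g^inv = (9/325) * [[100/9, 0], [0, 13/4]]
first-kind symbols [ij,l] = (1/2)(d_i g_jl + d_j g_il - d_l g_ij): [xx,x] = E_x/2 = 0, [xx,y] = F_x - E_y/2 = 0, [xy,x] = E_y/2 = 0, [xy,y] = G_x/2 = 5, [yy,x] = F_y - G_x/2 = -5, [yy,y] = G_y/2 = 0
Gamma^x_ij = (G*[ij,x] - F*[ij,y])/(EG - F^2), Gamma^y_ij = (E*[ij,y] - F*[ij,x])/(EG - F^2)
Gamma_xxx = 0, Gamma_xxy = 0, Gamma_xyy = -20/13, Gamma_yxx = 0, Gamma_yxy = 9/20, Gamma_yyy = 0
X = (1/2, 5/3), Y = (0, 4/3) at the point

Answer: (nabla_X Y)^x = -449/234, (nabla_X Y)^y = 3/10


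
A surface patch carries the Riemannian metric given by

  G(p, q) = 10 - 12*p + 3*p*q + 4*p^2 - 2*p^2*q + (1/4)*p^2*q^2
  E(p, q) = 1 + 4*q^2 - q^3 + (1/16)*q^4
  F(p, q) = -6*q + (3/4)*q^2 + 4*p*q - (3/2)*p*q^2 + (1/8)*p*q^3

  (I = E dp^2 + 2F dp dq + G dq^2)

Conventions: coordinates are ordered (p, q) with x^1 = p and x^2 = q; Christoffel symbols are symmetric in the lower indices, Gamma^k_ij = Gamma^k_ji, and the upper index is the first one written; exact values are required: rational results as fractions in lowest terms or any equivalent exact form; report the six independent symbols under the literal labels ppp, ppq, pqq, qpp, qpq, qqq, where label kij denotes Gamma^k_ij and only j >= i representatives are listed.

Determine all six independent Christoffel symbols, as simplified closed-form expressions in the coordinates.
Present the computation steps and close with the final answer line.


E = 1 + 4*q^2 - q^3 + (1/16)*q^4; F = -6*q + (3/4)*q^2 + 4*p*q - (3/2)*p*q^2 + (1/8)*p*q^3; G = 10 - 12*p + 3*p*q + 4*p^2 - 2*p^2*q + (1/4)*p^2*q^2
Gamma^k_ij = (1/2) g^{kl} (d_i g_jl + d_j g_il - d_l g_ij), with g^inv = (1/(EG-F^2)) [[G, -F], [-F, E]]
first partials: E_p = 0, E_q = 8*q - 3*q^2 + (1/4)*q^3, F_p = 4*q - (3/2)*q^2 + (1/8)*q^3, F_q = -6 + (3/2)*q + 4*p - 3*p*q + (3/8)*p*q^2, G_p = -12 + 3*q + 8*p - 4*p*q + (1/2)*p*q^2, G_q = 3*p - 2*p^2 + (1/2)*p^2*q
D = EG - F^2 = 10 - 12*p + 4*q^2 + 3*p*q + 4*p^2 - q^3 - 2*p^2*q + (1/16)*q^4 + (1/4)*p^2*q^2
expanded: Gamma^p_pp = (G E_p - 2F F_p + F E_q)/(2D), Gamma^p_pq = (G E_q - F G_p)/(2D), Gamma^p_qq = (2G F_q - G G_p - F G_q)/(2D), Gamma^q_pp = (2E F_p - E E_q - F E_p)/(2D), Gamma^q_pq = (E G_p - F E_q)/(2D), Gamma^q_qq = (E G_q - 2F F_q + F G_p)/(2D); substitute and cancel common factors

Answer: Gamma_ppp = 0, Gamma_ppq = (2*q^3 - 24*q^2 + 64*q)/(4*p^2*q^2 - 32*p^2*q + 64*p^2 + 48*p*q - 192*p + q^4 - 16*q^3 + 64*q^2 + 160), Gamma_pqq = (2*p*q^2 - 16*p*q)/(4*p^2*q^2 - 32*p^2*q + 64*p^2 + 48*p*q - 192*p + q^4 - 16*q^3 + 64*q^2 + 160), Gamma_qpp = 0, Gamma_qpq = (4*p*q^2 - 32*p*q + 64*p + 24*q - 96)/(4*p^2*q^2 - 32*p^2*q + 64*p^2 + 48*p*q - 192*p + q^4 - 16*q^3 + 64*q^2 + 160), Gamma_qqq = (4*p^2*q - 16*p^2 + 24*p)/(4*p^2*q^2 - 32*p^2*q + 64*p^2 + 48*p*q - 192*p + q^4 - 16*q^3 + 64*q^2 + 160)


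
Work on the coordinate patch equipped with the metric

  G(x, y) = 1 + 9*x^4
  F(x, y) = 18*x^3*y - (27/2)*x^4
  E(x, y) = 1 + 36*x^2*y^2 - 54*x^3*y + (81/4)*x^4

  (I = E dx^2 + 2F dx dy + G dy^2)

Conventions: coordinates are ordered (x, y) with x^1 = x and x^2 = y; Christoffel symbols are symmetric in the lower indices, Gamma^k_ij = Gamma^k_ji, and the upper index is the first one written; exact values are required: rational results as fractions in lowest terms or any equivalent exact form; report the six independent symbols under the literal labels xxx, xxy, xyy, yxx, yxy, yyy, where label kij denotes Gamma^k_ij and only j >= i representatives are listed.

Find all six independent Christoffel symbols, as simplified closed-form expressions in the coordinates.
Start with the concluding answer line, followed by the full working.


Answer: Gamma_xxx = (162*x^3 - 324*x^2*y + 144*x*y^2)/(117*x^4 - 216*x^3*y + 144*x^2*y^2 + 4), Gamma_xxy = (-108*x^3 + 144*x^2*y)/(117*x^4 - 216*x^3*y + 144*x^2*y^2 + 4), Gamma_xyy = 0, Gamma_yxx = (-108*x^3 + 72*x^2*y)/(117*x^4 - 216*x^3*y + 144*x^2*y^2 + 4), Gamma_yxy = 72*x^3/(117*x^4 - 216*x^3*y + 144*x^2*y^2 + 4), Gamma_yyy = 0

E = 1 + 36*x^2*y^2 - 54*x^3*y + (81/4)*x^4; F = 18*x^3*y - (27/2)*x^4; G = 1 + 9*x^4
Gamma^k_ij = (1/2) g^{kl} (d_i g_jl + d_j g_il - d_l g_ij), with g^inv = (1/(EG-F^2)) [[G, -F], [-F, E]]
first partials: E_x = 72*x*y^2 - 162*x^2*y + 81*x^3, E_y = 72*x^2*y - 54*x^3, F_x = 54*x^2*y - 54*x^3, F_y = 18*x^3, G_x = 36*x^3, G_y = 0
D = EG - F^2 = 1 + 36*x^2*y^2 - 54*x^3*y + (117/4)*x^4
expanded: Gamma^x_xx = (G E_x - 2F F_x + F E_y)/(2D), Gamma^x_xy = (G E_y - F G_x)/(2D), Gamma^x_yy = (2G F_y - G G_x - F G_y)/(2D), Gamma^y_xx = (2E F_x - E E_y - F E_x)/(2D), Gamma^y_xy = (E G_x - F E_y)/(2D), Gamma^y_yy = (E G_y - 2F F_y + F G_x)/(2D); substitute and cancel common factors


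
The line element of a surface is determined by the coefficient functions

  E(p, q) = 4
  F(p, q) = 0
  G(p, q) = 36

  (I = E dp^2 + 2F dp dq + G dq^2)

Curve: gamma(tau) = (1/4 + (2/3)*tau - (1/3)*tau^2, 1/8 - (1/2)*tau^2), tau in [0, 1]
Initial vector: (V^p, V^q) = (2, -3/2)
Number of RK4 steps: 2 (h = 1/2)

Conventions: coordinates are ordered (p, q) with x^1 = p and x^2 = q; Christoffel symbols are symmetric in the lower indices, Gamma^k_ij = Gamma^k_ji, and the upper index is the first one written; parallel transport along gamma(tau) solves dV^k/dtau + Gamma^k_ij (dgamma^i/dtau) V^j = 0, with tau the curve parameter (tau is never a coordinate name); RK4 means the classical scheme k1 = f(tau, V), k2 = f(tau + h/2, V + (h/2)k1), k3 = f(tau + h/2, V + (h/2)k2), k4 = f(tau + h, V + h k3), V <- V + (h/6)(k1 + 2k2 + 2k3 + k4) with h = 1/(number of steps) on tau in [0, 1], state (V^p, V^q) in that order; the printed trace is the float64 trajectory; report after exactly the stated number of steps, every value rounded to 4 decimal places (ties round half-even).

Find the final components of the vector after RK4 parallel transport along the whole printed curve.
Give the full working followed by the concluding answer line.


gamma'(tau) = (2/3 - (2/3)*tau, -tau); f(tau, V)^k = -Gamma^k_ij(gamma(tau)) gamma'^i(tau) V^j; h = 1/2; intermediate values shown to 6 dp
curve data and Christoffel symbols at the stage parameters:
  tau = 0.000000: gamma = (0.250000, 0.125000), gamma' = (0.666667, 0.000000); Gamma_ppp = 0.000000, Gamma_ppq = 0.000000, Gamma_pqq = 0.000000, Gamma_qpp = 0.000000, Gamma_qpq = 0.000000, Gamma_qqq = 0.000000
  tau = 0.250000: gamma = (0.395833, 0.093750), gamma' = (0.500000, -0.250000); Gamma_ppp = 0.000000, Gamma_ppq = 0.000000, Gamma_pqq = 0.000000, Gamma_qpp = 0.000000, Gamma_qpq = 0.000000, Gamma_qqq = 0.000000
  tau = 0.500000: gamma = (0.500000, 0.000000), gamma' = (0.333333, -0.500000); Gamma_ppp = 0.000000, Gamma_ppq = 0.000000, Gamma_pqq = 0.000000, Gamma_qpp = 0.000000, Gamma_qpq = 0.000000, Gamma_qqq = 0.000000
  tau = 0.750000: gamma = (0.562500, -0.156250), gamma' = (0.166667, -0.750000); Gamma_ppp = 0.000000, Gamma_ppq = 0.000000, Gamma_pqq = 0.000000, Gamma_qpp = 0.000000, Gamma_qpq = 0.000000, Gamma_qqq = 0.000000
  tau = 1.000000: gamma = (0.583333, -0.375000), gamma' = (0.000000, -1.000000); Gamma_ppp = 0.000000, Gamma_ppq = 0.000000, Gamma_pqq = 0.000000, Gamma_qpp = 0.000000, Gamma_qpq = 0.000000, Gamma_qqq = 0.000000
step 0: V^p = 2.0000, V^q = -1.5000
step 1: k1 = (0.000000, 0.000000), k2 = (0.000000, 0.000000), k3 = (0.000000, 0.000000), k4 = (0.000000, 0.000000); V <- V + (h/6)(k1 + 2k2 + 2k3 + k4): V^p = 2.0000, V^q = -1.5000
step 2: k1 = (0.000000, 0.000000), k2 = (0.000000, 0.000000), k3 = (0.000000, 0.000000), k4 = (0.000000, 0.000000); V <- V + (h/6)(k1 + 2k2 + 2k3 + k4): V^p = 2.0000, V^q = -1.5000

Answer: V^p = 2.0000, V^q = -1.5000


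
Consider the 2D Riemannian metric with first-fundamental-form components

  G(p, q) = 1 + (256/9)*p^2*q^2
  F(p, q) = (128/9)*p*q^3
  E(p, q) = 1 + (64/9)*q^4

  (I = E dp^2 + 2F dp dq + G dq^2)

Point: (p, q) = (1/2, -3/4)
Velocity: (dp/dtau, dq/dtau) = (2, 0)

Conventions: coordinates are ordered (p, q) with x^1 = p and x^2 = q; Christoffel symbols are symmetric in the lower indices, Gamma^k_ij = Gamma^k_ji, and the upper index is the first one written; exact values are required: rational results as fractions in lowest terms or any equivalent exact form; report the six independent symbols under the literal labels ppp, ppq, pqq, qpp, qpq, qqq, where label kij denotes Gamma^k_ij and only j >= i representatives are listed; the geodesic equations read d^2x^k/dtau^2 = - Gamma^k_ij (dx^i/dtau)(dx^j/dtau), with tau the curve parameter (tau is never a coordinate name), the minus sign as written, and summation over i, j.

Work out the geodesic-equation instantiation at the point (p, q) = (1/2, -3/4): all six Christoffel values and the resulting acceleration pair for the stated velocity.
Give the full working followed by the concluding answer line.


E = 13/4, F = -3, G = 5 at the point
E_p = 0, E_q = -12, F_p = -6, F_q = 12, G_p = 16, G_q = -32/3
EG - F^2 = 29/4;  g^inv = (4/29) * [[5, 3], [3, 13/4]]
first-kind symbols [ij,l] = (1/2)(d_i g_jl + d_j g_il - d_l g_ij): [pp,p] = E_p/2 = 0, [pp,q] = F_p - E_q/2 = 0, [pq,p] = E_q/2 = -6, [pq,q] = G_p/2 = 8, [qq,p] = F_q - G_p/2 = 4, [qq,q] = G_q/2 = -16/3
Gamma^p_ij = (G*[ij,p] - F*[ij,q])/(EG - F^2), Gamma^q_ij = (E*[ij,q] - F*[ij,p])/(EG - F^2)
Gamma_ppp = 0, Gamma_ppq = -24/29, Gamma_pqq = 16/29, Gamma_qpp = 0, Gamma_qpq = 32/29, Gamma_qqq = -64/87
d^2p/dtau^2 = -(Gamma_ppp*(2)^2 + 2*Gamma_ppq*(2)*(0) + Gamma_pqq*(0)^2) = 0
d^2q/dtau^2 = -(Gamma_qpp*(2)^2 + 2*Gamma_qpq*(2)*(0) + Gamma_qqq*(0)^2) = 0

Answer: Gamma_ppp = 0, Gamma_ppq = -24/29, Gamma_pqq = 16/29, Gamma_qpp = 0, Gamma_qpq = 32/29, Gamma_qqq = -64/87; accelerations (d^2p/dtau^2, d^2q/dtau^2) = (0, 0)


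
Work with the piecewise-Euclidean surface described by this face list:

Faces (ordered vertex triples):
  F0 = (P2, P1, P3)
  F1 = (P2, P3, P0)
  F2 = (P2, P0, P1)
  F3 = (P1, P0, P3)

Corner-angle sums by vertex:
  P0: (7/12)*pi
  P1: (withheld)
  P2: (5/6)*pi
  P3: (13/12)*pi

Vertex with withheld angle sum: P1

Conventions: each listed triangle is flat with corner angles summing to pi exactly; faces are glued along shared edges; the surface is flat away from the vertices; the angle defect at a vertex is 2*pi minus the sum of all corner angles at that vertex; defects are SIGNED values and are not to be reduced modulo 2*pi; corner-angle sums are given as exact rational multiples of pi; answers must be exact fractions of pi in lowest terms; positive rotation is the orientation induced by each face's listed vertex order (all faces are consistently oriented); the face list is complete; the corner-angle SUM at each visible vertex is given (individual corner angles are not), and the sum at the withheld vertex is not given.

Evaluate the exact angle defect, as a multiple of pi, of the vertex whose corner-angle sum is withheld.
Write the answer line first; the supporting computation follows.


Answer: defect(P1) = pi/2

V = 4, E = 6, F = 4; chi = V - E + F = 2
Gauss-Bonnet: total defect = 2*pi*chi = 4*pi; visible defects sum to (7/2)*pi


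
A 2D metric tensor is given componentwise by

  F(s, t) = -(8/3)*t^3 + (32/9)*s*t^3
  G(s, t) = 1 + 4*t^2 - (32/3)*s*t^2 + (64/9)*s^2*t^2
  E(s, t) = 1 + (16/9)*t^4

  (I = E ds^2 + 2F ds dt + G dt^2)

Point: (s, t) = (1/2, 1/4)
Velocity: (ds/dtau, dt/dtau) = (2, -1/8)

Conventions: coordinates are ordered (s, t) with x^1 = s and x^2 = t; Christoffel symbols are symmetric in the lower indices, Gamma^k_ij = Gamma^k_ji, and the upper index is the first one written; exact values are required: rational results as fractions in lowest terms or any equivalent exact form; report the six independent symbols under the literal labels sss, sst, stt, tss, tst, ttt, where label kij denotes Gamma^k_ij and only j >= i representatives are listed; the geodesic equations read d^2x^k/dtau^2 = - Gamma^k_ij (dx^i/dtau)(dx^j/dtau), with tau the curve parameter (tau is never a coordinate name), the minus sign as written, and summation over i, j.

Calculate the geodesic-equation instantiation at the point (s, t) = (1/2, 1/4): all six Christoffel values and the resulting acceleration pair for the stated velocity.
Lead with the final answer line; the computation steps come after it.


Answer: Gamma_sss = 0, Gamma_sst = 8/149, Gamma_stt = -8/149, Gamma_tss = 0, Gamma_tst = -16/149, Gamma_ttt = 16/149; accelerations (d^2s/dtau^2, d^2t/dtau^2) = (33/1192, -33/596)

E = 145/144, F = -1/72, G = 37/36 at the point
E_s = 0, E_t = 1/9, F_s = 1/18, F_t = -1/6, G_s = -2/9, G_t = 2/9
EG - F^2 = 149/144;  g^inv = (144/149) * [[37/36, 1/72], [1/72, 145/144]]
first-kind symbols [ij,l] = (1/2)(d_i g_jl + d_j g_il - d_l g_ij): [ss,s] = E_s/2 = 0, [ss,t] = F_s - E_t/2 = 0, [st,s] = E_t/2 = 1/18, [st,t] = G_s/2 = -1/9, [tt,s] = F_t - G_s/2 = -1/18, [tt,t] = G_t/2 = 1/9
Gamma^s_ij = (G*[ij,s] - F*[ij,t])/(EG - F^2), Gamma^t_ij = (E*[ij,t] - F*[ij,s])/(EG - F^2)
Gamma_sss = 0, Gamma_sst = 8/149, Gamma_stt = -8/149, Gamma_tss = 0, Gamma_tst = -16/149, Gamma_ttt = 16/149
d^2s/dtau^2 = -(Gamma_sss*(2)^2 + 2*Gamma_sst*(2)*(-1/8) + Gamma_stt*(-1/8)^2) = 33/1192
d^2t/dtau^2 = -(Gamma_tss*(2)^2 + 2*Gamma_tst*(2)*(-1/8) + Gamma_ttt*(-1/8)^2) = -33/596


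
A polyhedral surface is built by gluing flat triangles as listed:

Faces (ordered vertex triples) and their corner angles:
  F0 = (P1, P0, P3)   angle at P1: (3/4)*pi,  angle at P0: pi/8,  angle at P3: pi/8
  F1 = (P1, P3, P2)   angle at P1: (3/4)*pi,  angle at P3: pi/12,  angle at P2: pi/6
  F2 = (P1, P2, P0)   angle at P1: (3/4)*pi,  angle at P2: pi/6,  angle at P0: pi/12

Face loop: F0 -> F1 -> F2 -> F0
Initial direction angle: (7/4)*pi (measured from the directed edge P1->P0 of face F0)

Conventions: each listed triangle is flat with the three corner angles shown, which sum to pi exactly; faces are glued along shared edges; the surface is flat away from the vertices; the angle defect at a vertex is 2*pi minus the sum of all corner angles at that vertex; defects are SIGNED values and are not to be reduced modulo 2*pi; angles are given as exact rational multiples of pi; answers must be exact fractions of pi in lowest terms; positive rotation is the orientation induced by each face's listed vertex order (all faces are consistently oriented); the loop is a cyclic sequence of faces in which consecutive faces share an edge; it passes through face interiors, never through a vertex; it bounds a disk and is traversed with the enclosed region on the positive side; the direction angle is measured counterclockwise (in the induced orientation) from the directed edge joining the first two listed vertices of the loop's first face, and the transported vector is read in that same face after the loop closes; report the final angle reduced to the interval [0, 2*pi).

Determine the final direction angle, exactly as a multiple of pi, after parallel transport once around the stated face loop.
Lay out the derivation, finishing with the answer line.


enclosed vertex P1: corner angles sum to (9/4)*pi, defect = 2*pi - (9/4)*pi = -pi/4
final direction = starting direction + enclosed defect total, reduced mod 2*pi (induced orientation)
final angle = (7/4)*pi - pi/4 = (3/2)*pi (mod 2*pi)

Answer: final direction angle = (3/2)*pi


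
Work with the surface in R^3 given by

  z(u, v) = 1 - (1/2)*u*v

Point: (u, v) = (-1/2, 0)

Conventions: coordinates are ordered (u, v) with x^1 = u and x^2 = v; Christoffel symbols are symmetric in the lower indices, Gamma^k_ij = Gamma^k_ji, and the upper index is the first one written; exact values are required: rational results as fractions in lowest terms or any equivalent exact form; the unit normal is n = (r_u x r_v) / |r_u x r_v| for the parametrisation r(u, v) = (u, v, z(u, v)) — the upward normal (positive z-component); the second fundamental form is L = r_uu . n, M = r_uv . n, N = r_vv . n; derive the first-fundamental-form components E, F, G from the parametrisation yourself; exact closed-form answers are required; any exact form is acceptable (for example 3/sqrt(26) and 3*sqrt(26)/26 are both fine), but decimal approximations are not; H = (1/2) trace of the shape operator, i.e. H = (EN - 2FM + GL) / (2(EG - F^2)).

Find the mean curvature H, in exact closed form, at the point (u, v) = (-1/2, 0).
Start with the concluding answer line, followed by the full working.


Answer: H = 0

z_u = 0, z_v = 1/4, z_uu = 0, z_uv = -1/2, z_vv = 0
E = 1, F = 0, G = 17/16; answer radicand W^2 = 17/16
unnormalised second-form numerators: l = 0, m = -1/2, n = 0; L = l/sqrt(17/16), and similarly M = m/sqrt(W^2), N = n/sqrt(W^2)
H = (E*n - 2*F*m + G*l) / (2*(EG - F^2)*sqrt(W^2)); E*n - 2*F*m + G*l = 0, EG - F^2 = 17/16, so H = (0)/sqrt(17/16)


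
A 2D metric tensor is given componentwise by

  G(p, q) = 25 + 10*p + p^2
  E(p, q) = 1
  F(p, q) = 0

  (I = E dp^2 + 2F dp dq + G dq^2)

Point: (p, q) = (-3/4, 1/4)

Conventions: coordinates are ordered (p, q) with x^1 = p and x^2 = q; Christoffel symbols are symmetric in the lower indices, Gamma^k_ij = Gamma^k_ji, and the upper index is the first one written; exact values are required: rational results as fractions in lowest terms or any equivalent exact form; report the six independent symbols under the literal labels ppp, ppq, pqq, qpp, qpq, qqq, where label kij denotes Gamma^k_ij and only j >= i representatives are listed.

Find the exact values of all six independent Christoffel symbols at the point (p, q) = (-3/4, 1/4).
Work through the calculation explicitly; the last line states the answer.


E = 1, F = 0, G = 289/16 at the point
E_p = 0, E_q = 0, F_p = 0, F_q = 0, G_p = 17/2, G_q = 0
EG - F^2 = 289/16;  g^inv = (16/289) * [[289/16, 0], [0, 1]]
first-kind symbols [ij,l] = (1/2)(d_i g_jl + d_j g_il - d_l g_ij): [pp,p] = E_p/2 = 0, [pp,q] = F_p - E_q/2 = 0, [pq,p] = E_q/2 = 0, [pq,q] = G_p/2 = 17/4, [qq,p] = F_q - G_p/2 = -17/4, [qq,q] = G_q/2 = 0
Gamma^p_ij = (G*[ij,p] - F*[ij,q])/(EG - F^2), Gamma^q_ij = (E*[ij,q] - F*[ij,p])/(EG - F^2)

Answer: Gamma_ppp = 0, Gamma_ppq = 0, Gamma_pqq = -17/4, Gamma_qpp = 0, Gamma_qpq = 4/17, Gamma_qqq = 0


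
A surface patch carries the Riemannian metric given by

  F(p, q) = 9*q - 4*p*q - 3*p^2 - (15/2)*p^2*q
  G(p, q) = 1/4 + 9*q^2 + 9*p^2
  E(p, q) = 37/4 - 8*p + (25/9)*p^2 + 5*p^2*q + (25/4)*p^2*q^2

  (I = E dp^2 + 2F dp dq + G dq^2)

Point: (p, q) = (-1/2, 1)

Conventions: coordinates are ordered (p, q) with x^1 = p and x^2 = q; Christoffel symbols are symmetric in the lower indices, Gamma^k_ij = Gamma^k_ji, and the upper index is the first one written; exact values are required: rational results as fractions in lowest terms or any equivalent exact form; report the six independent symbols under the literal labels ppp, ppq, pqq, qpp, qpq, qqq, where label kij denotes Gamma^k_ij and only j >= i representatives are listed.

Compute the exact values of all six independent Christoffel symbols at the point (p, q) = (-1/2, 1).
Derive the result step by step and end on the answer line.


E = 2413/144, F = 67/8, G = 23/2 at the point
E_p = -793/36, E_q = 35/8, F_p = 13/2, F_q = 73/8, G_p = -9, G_q = 18
EG - F^2 = 70597/576;  g^inv = (576/70597) * [[23/2, -67/8], [-67/8, 2413/144]]
first-kind symbols [ij,l] = (1/2)(d_i g_jl + d_j g_il - d_l g_ij): [pp,p] = E_p/2 = -793/72, [pp,q] = F_p - E_q/2 = 69/16, [pq,p] = E_q/2 = 35/16, [pq,q] = G_p/2 = -9/2, [qq,p] = F_q - G_p/2 = 109/8, [qq,q] = G_q/2 = 9
Gamma^p_ij = (G*[ij,p] - F*[ij,q])/(EG - F^2), Gamma^q_ij = (E*[ij,q] - F*[ij,p])/(EG - F^2)

Answer: Gamma_ppp = -187519/141194, Gamma_ppq = 36198/70597, Gamma_pqq = 46836/70597, Gamma_qpp = 379021/282388, Gamma_qpq = -107973/141194, Gamma_qqq = 21141/70597


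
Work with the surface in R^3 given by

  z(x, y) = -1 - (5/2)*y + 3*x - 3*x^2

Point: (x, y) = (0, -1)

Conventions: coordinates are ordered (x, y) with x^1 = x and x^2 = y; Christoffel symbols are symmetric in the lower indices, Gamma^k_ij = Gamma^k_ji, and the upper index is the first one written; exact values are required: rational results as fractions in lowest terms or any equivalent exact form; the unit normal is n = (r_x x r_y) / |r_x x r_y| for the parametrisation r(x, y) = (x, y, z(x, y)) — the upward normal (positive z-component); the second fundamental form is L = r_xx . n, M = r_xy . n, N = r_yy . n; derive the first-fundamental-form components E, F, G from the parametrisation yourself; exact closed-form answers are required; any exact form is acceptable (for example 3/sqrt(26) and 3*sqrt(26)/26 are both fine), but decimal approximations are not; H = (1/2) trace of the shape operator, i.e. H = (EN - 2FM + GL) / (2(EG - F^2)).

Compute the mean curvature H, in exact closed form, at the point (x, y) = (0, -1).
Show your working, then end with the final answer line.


z_x = 3, z_y = -5/2, z_xx = -6, z_xy = 0, z_yy = 0
E = 10, F = -15/2, G = 29/4; answer radicand W^2 = 65/4
unnormalised second-form numerators: l = -6, m = 0, n = 0; L = l/sqrt(65/4), and similarly M = m/sqrt(W^2), N = n/sqrt(W^2)
H = (E*n - 2*F*m + G*l) / (2*(EG - F^2)*sqrt(W^2)); E*n - 2*F*m + G*l = -87/2, EG - F^2 = 65/4, so H = (-87/65)/sqrt(65/4)

Answer: H = -174*sqrt(65)/4225


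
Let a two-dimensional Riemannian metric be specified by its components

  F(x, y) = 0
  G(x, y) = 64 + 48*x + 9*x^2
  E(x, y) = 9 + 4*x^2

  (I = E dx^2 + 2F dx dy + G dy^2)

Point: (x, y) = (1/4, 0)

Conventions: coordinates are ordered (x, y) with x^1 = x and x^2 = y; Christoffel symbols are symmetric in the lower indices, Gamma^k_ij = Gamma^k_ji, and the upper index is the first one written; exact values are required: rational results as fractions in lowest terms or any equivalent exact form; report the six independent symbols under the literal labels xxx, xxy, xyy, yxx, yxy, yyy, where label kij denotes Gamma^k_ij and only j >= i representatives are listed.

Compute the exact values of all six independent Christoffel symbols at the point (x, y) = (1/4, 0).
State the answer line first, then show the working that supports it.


Answer: Gamma_xxx = 4/37, Gamma_xxy = 0, Gamma_xyy = -105/37, Gamma_yxx = 0, Gamma_yxy = 12/35, Gamma_yyy = 0

E = 37/4, F = 0, G = 1225/16 at the point
E_x = 2, E_y = 0, F_x = 0, F_y = 0, G_x = 105/2, G_y = 0
EG - F^2 = 45325/64;  g^inv = (64/45325) * [[1225/16, 0], [0, 37/4]]
first-kind symbols [ij,l] = (1/2)(d_i g_jl + d_j g_il - d_l g_ij): [xx,x] = E_x/2 = 1, [xx,y] = F_x - E_y/2 = 0, [xy,x] = E_y/2 = 0, [xy,y] = G_x/2 = 105/4, [yy,x] = F_y - G_x/2 = -105/4, [yy,y] = G_y/2 = 0
Gamma^x_ij = (G*[ij,x] - F*[ij,y])/(EG - F^2), Gamma^y_ij = (E*[ij,y] - F*[ij,x])/(EG - F^2)


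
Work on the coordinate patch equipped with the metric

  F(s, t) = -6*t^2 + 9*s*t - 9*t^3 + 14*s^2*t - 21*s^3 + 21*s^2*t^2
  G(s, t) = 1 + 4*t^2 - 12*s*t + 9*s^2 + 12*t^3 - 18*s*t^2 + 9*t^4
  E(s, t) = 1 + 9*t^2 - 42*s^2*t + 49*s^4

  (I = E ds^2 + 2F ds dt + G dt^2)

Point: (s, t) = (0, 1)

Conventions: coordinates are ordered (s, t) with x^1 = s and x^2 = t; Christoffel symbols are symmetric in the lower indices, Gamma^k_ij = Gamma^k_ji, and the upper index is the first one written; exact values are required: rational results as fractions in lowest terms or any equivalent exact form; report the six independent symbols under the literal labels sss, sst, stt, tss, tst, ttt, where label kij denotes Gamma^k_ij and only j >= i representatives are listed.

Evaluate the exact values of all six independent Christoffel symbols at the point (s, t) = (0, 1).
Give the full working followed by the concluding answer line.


E = 10, F = -15, G = 26 at the point
E_s = 0, E_t = 18, F_s = 9, F_t = -39, G_s = -30, G_t = 80
EG - F^2 = 35;  g^inv = (1/35) * [[26, 15], [15, 10]]
first-kind symbols [ij,l] = (1/2)(d_i g_jl + d_j g_il - d_l g_ij): [ss,s] = E_s/2 = 0, [ss,t] = F_s - E_t/2 = 0, [st,s] = E_t/2 = 9, [st,t] = G_s/2 = -15, [tt,s] = F_t - G_s/2 = -24, [tt,t] = G_t/2 = 40
Gamma^s_ij = (G*[ij,s] - F*[ij,t])/(EG - F^2), Gamma^t_ij = (E*[ij,t] - F*[ij,s])/(EG - F^2)

Answer: Gamma_sss = 0, Gamma_sst = 9/35, Gamma_stt = -24/35, Gamma_tss = 0, Gamma_tst = -3/7, Gamma_ttt = 8/7
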